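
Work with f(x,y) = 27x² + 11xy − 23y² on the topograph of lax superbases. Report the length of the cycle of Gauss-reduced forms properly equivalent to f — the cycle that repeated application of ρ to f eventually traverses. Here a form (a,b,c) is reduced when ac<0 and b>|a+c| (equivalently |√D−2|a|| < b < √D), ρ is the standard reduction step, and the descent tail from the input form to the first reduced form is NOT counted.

D = 2605, ⌊√D⌋ = 51
river: ρ → (-23,35,15)
river: ρ → (15,25,-33)
river: ρ → (-33,41,7)
river: ρ → (7,43,-27)
river: ρ → (-27,11,23)
river: ρ → (23,35,-15)
river: ρ → (-15,25,33)
river: ρ → (33,41,-7)
river: ρ → (-7,43,27)
river: ρ → (27,11,-23)
ρ-cycle length = 10 (tail of 0 descent steps not counted)

10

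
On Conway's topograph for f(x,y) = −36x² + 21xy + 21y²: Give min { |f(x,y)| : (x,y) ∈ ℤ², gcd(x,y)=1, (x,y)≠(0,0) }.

river: ρ → (21,21,-36)
river: ρ → (-36,51,6)
river: ρ → (6,57,-9)
river: ρ → (-9,51,24)
river: ρ → (24,45,-15)
river: ρ → (-15,45,24)
river: ρ → (24,51,-9)
river: ρ → (-9,57,6)
river: ρ → (6,51,-36)
river: ρ → (-36,21,21)
closes: descent 0, river 10
min |a| on river = 6

6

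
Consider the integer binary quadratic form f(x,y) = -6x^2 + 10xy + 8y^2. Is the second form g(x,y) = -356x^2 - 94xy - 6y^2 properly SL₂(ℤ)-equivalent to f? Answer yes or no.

D₁ = 292, D₂ = 292
river cycle of f (length 18): (8, 6, -8), (-8, 10, 6), (6, 14, -4), (-4, 10, 12), (12, 14, -2), (-2, 14, 12), (12, 10, -4), (-4, 14, 6), (6, 10, -8), (-8, 6, 8), … (8 more)
river cycle of g (length 18): (-6, 10, 8), (8, 6, -8), (-8, 10, 6), (6, 14, -4), (-4, 10, 12), (12, 14, -2), (-2, 14, 12), (12, 10, -4), (-4, 14, 6), (6, 10, -8), … (8 more)
cycles coincide ⇒ equivalent

yes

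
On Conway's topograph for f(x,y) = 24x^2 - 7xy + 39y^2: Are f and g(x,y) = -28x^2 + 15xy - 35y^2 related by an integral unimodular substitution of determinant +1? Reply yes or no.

D₁ = -3695, D₂ = -3695
f: reduced (well bottom): (24,-7,39) with a≤c, −a<b≤a
g is negative-definite; reduce −g:
−g: reduced (well bottom): (28,-15,35) with a≤c, −a<b≤a
flip sign back: reduced form of g is (-28,15,-35)
reduced forms (24, -7, 39) vs (-28, 15, -35) ⇒ inequivalent

no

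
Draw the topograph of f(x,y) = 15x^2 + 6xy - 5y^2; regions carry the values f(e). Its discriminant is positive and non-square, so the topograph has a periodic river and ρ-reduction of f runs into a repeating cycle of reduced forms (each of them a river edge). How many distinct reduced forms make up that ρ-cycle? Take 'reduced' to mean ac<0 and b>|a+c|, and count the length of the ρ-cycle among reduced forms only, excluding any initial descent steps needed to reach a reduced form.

D = 336, ⌊√D⌋ = 18
descent: ρ → (-5,14,7)  [lands on river]
river: ρ → (7,14,-5)
river: ρ → (-5,16,4)
river: ρ → (4,16,-5)
ρ-cycle length = 4 (tail of 1 descent step not counted)

4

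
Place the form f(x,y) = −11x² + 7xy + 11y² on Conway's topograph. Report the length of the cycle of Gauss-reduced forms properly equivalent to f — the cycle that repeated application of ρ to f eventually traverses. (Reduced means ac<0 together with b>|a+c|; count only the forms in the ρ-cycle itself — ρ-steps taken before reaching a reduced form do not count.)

D = 533, ⌊√D⌋ = 23
river: ρ → (11,15,-7)
river: ρ → (-7,13,13)
river: ρ → (13,13,-7)
river: ρ → (-7,15,11)
river: ρ → (11,7,-11)
river: ρ → (-11,15,7)
river: ρ → (7,13,-13)
river: ρ → (-13,13,7)
river: ρ → (7,15,-11)
river: ρ → (-11,7,11)
ρ-cycle length = 10 (tail of 0 descent steps not counted)

10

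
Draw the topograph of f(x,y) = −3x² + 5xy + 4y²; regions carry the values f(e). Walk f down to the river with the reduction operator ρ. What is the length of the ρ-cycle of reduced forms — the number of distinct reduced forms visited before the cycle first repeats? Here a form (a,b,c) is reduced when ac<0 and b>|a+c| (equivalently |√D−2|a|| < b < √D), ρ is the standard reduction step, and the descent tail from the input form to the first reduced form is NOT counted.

D = 73, ⌊√D⌋ = 8
river: ρ → (4,3,-4)
river: ρ → (-4,5,3)
river: ρ → (3,7,-2)
river: ρ → (-2,5,6)
river: ρ → (6,7,-1)
river: ρ → (-1,7,6)
river: ρ → (6,5,-2)
river: ρ → (-2,7,3)
river: ρ → (3,5,-4)
river: ρ → (-4,3,4)
river: ρ → (4,5,-3)
river: ρ → (-3,7,2)
river: ρ → (2,5,-6)
river: ρ → (-6,7,1)
river: ρ → (1,7,-6)
river: ρ → (-6,5,2)
river: ρ → (2,7,-3)
river: ρ → (-3,5,4)
ρ-cycle length = 18 (tail of 0 descent steps not counted)

18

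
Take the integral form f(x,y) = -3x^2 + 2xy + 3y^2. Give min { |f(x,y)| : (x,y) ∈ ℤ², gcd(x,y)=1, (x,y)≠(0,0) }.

river: ρ → (3,4,-2)
river: ρ → (-2,4,3)
river: ρ → (3,2,-3)
river: ρ → (-3,4,2)
river: ρ → (2,4,-3)
river: ρ → (-3,2,3)
closes: descent 0, river 6
min |a| on river = 2

2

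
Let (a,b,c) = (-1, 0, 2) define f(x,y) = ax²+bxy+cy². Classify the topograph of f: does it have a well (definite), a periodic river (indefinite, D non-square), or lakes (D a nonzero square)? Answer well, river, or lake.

D = b²−4ac = 0² − 4·(-1)·2 = 8
D > 0 non-square ⇒ indefinite ⇒ periodic river

river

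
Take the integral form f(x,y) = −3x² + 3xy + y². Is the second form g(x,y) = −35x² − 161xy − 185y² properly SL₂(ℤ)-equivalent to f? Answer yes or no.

D₁ = 21, D₂ = 21
river cycle of f (length 2): (1, 3, -3), (-3, 3, 1)
river cycle of g (length 2): (-3, 3, 1), (1, 3, -3)
cycles coincide ⇒ equivalent

yes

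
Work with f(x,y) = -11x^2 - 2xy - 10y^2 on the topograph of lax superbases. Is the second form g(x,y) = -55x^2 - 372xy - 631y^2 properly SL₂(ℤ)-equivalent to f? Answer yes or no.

D₁ = -436, D₂ = -436
f is negative-definite; reduce −f:
−f: flip: (11,2,10)→(10,-2,11)
−f: reduced (well bottom): (10,-2,11) with a≤c, −a<b≤a
flip sign back: reduced form of f is (-10,2,-11)
g is negative-definite; reduce −g:
−g: translate: b→42 (≡372 mod 110), so (55,372,631)→(55,42,10)
−g: flip: (55,42,10)→(10,-42,55)
−g: translate: b→-2 (≡-42 mod 20), so (10,-42,55)→(10,-2,11)
−g: reduced (well bottom): (10,-2,11) with a≤c, −a<b≤a
flip sign back: reduced form of g is (-10,2,-11)
reduced forms (-10, 2, -11) vs (-10, 2, -11) ⇒ equivalent

yes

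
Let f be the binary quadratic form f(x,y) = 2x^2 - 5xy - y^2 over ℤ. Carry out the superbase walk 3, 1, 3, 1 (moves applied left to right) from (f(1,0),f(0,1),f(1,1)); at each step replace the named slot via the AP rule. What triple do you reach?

start (2,-1,-4) = (f(1,0),f(0,1),f(1,1))
replace slot 3: 2·(2+(-1)) − (-4) = 6 → (2,-1,6)
replace slot 1: 2·((-1)+6) − 2 = 8 → (8,-1,6)
replace slot 3: 2·(8+(-1)) − 6 = 8 → (8,-1,8)
replace slot 1: 2·((-1)+8) − 8 = 6 → (6,-1,8)

6,-1,8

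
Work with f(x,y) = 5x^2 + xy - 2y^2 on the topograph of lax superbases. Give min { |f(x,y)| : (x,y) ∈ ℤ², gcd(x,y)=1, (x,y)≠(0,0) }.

descent: ρ → (-2,3,4)  [lands on river]
river: ρ → (4,5,-1)
river: ρ → (-1,5,4)
river: ρ → (4,3,-2)
river: ρ → (-2,5,2)
river: ρ → (2,3,-4)
river: ρ → (-4,5,1)
river: ρ → (1,5,-4)
river: ρ → (-4,3,2)
river: ρ → (2,5,-2)
closes: descent 1, river 10
min |a| on river = 1

1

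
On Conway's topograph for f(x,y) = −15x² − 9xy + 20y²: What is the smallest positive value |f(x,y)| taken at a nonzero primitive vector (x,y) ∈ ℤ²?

descent: ρ → (20,9,-15)  [lands on river]
river: ρ → (-15,21,14)
river: ρ → (14,35,-1)
river: ρ → (-1,35,14)
river: ρ → (14,21,-15)
river: ρ → (-15,9,20)
river: ρ → (20,31,-4)
river: ρ → (-4,33,12)
river: ρ → (12,15,-22)
river: ρ → (-22,29,5)
river: ρ → (5,31,-16)
river: ρ → (-16,33,3)
river: ρ → (3,33,-16)
river: ρ → (-16,31,5)
river: ρ → (5,29,-22)
river: ρ → (-22,15,12)
river: ρ → (12,33,-4)
river: ρ → (-4,31,20)
closes: descent 1, river 18
min |a| on river = 1

1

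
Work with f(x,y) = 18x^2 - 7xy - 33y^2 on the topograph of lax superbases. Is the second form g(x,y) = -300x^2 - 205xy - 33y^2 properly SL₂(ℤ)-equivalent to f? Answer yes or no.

D₁ = 2425, D₂ = 2425
river cycle of f (length 50): (18, 29, -22), (-22, 15, 25), (25, 35, -12), (-12, 37, 22), (22, 7, -27), (-27, 47, 2), (2, 49, -3), (-3, 47, 18), (18, 25, -25), (-25, 25, 18), … (40 more)
river cycle of g (length 50): (18, 29, -22), (-22, 15, 25), (25, 35, -12), (-12, 37, 22), (22, 7, -27), (-27, 47, 2), (2, 49, -3), (-3, 47, 18), (18, 25, -25), (-25, 25, 18), … (40 more)
cycles coincide ⇒ equivalent

yes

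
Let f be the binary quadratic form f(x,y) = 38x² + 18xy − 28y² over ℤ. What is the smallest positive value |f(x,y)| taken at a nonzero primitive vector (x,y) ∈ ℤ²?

river: ρ → (-28,38,28)
river: ρ → (28,18,-38)
river: ρ → (-38,58,8)
river: ρ → (8,54,-52)
river: ρ → (-52,50,10)
river: ρ → (10,50,-52)
river: ρ → (-52,54,8)
river: ρ → (8,58,-38)
river: ρ → (-38,18,28)
river: ρ → (28,38,-28)
river: ρ → (-28,18,38)
river: ρ → (38,58,-8)
river: ρ → (-8,54,52)
river: ρ → (52,50,-10)
river: ρ → (-10,50,52)
river: ρ → (52,54,-8)
river: ρ → (-8,58,38)
river: ρ → (38,18,-28)
closes: descent 0, river 18
min |a| on river = 8

8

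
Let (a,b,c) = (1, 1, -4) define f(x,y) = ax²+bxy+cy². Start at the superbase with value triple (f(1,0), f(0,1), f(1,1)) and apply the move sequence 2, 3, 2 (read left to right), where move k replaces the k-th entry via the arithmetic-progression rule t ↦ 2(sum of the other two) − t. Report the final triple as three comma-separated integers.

start (1,-4,-2) = (f(1,0),f(0,1),f(1,1))
replace slot 2: 2·(1+(-2)) − (-4) = 2 → (1,2,-2)
replace slot 3: 2·(1+2) − (-2) = 8 → (1,2,8)
replace slot 2: 2·(1+8) − 2 = 16 → (1,16,8)

1,16,8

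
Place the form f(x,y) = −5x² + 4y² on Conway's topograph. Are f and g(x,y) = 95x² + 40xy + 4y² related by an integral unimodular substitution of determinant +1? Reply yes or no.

D₁ = 80, D₂ = 80
river cycle of f (length 2): (4, 8, -1), (-1, 8, 4)
river cycle of g (length 2): (4, 8, -1), (-1, 8, 4)
cycles coincide ⇒ equivalent

yes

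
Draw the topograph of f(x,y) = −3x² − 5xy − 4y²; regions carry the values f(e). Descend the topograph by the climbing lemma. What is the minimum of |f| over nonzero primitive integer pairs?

translate: b→-1 (≡5 mod 6), so (3,5,4)→(3,-1,2)
flip: (3,-1,2)→(2,1,3)
reduced (well bottom): (2,1,3) with a≤c, −a<b≤a
well minimum |f| = |-2| = 2 (negative-definite)

2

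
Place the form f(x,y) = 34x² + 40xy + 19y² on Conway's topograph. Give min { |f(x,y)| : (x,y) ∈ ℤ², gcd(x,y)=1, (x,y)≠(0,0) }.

translate: b→-28 (≡40 mod 68), so (34,40,19)→(34,-28,13)
flip: (34,-28,13)→(13,28,34)
translate: b→2 (≡28 mod 26), so (13,28,34)→(13,2,19)
reduced (well bottom): (13,2,19) with a≤c, −a<b≤a
well minimum = a = 13

13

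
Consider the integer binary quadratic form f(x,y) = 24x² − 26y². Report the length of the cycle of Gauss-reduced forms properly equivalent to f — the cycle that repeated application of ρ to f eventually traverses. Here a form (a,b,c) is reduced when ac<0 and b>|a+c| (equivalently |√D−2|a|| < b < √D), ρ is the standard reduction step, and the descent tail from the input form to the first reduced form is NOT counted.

D = 2496, ⌊√D⌋ = 49
descent: ρ → (-26,0,24)
descent: ρ → (24,48,-2)  [lands on river]
river: ρ → (-2,48,24)
ρ-cycle length = 2 (tail of 2 descent steps not counted)

2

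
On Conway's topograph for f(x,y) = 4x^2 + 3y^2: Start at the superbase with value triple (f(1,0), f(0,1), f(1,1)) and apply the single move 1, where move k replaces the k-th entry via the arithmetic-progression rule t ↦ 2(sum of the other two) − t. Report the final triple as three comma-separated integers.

start (4,3,7) = (f(1,0),f(0,1),f(1,1))
replace slot 1: 2·(3+7) − 4 = 16 → (16,3,7)

16,3,7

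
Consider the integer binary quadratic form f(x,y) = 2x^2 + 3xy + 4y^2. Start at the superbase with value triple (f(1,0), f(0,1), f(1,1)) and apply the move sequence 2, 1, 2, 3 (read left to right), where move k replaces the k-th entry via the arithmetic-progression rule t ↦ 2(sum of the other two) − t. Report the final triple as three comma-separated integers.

start (2,4,9) = (f(1,0),f(0,1),f(1,1))
replace slot 2: 2·(2+9) − 4 = 18 → (2,18,9)
replace slot 1: 2·(18+9) − 2 = 52 → (52,18,9)
replace slot 2: 2·(52+9) − 18 = 104 → (52,104,9)
replace slot 3: 2·(52+104) − 9 = 303 → (52,104,303)

52,104,303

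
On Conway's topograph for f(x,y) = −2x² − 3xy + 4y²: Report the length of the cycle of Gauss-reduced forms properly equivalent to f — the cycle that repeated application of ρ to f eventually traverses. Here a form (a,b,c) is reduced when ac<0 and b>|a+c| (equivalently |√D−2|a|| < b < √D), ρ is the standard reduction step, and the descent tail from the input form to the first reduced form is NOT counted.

D = 41, ⌊√D⌋ = 6
descent: ρ → (4,3,-2)  [lands on river]
river: ρ → (-2,5,2)
river: ρ → (2,3,-4)
river: ρ → (-4,5,1)
river: ρ → (1,5,-4)
river: ρ → (-4,3,2)
river: ρ → (2,5,-2)
river: ρ → (-2,3,4)
river: ρ → (4,5,-1)
river: ρ → (-1,5,4)
ρ-cycle length = 10 (tail of 1 descent step not counted)

10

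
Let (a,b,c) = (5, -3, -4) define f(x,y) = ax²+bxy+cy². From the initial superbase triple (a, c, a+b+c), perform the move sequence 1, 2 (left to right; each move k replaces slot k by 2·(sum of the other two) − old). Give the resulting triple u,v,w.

start (5,-4,-2) = (f(1,0),f(0,1),f(1,1))
replace slot 1: 2·((-4)+(-2)) − 5 = -17 → (-17,-4,-2)
replace slot 2: 2·((-17)+(-2)) − (-4) = -34 → (-17,-34,-2)

-17,-34,-2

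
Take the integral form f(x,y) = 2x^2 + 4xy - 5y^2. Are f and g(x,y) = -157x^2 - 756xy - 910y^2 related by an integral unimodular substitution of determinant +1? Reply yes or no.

D₁ = 56, D₂ = 56
river cycle of f (length 4): (-5, 6, 1), (1, 6, -5), (-5, 4, 2), (2, 4, -5)
river cycle of g (length 4): (-5, 6, 1), (1, 6, -5), (-5, 4, 2), (2, 4, -5)
cycles coincide ⇒ equivalent

yes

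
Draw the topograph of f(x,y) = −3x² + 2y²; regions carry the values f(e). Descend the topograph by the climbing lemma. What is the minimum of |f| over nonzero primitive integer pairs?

descent: ρ → (2,4,-1)  [lands on river]
river: ρ → (-1,4,2)
closes: descent 1, river 2
min |a| on river = 1

1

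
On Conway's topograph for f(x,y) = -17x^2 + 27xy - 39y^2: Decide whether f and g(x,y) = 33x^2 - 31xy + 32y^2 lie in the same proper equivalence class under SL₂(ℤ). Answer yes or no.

D₁ = -1923, D₂ = -3263
discriminants differ ⇒ not SL₂(ℤ)-equivalent

no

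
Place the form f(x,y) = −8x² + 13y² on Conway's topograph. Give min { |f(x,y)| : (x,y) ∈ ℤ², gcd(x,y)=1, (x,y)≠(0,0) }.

descent: ρ → (13,0,-8)
descent: ρ → (-8,16,5)  [lands on river]
river: ρ → (5,14,-11)
river: ρ → (-11,8,8)
river: ρ → (8,8,-11)
river: ρ → (-11,14,5)
river: ρ → (5,16,-8)
closes: descent 2, river 6
min |a| on river = 5

5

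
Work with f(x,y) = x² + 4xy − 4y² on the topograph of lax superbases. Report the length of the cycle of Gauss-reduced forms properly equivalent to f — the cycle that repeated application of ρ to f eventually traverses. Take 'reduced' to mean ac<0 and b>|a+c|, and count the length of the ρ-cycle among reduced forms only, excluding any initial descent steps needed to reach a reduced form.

D = 32, ⌊√D⌋ = 5
river: ρ → (-4,4,1)
river: ρ → (1,4,-4)
ρ-cycle length = 2 (tail of 0 descent steps not counted)

2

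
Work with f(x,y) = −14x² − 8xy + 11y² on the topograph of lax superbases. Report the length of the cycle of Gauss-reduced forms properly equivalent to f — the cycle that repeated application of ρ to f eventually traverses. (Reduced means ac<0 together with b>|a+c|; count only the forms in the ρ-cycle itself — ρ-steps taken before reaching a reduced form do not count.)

D = 680, ⌊√D⌋ = 26
descent: ρ → (11,8,-14)  [lands on river]
river: ρ → (-14,20,5)
river: ρ → (5,20,-14)
river: ρ → (-14,8,11)
river: ρ → (11,14,-11)
river: ρ → (-11,8,14)
river: ρ → (14,20,-5)
river: ρ → (-5,20,14)
river: ρ → (14,8,-11)
river: ρ → (-11,14,11)
ρ-cycle length = 10 (tail of 1 descent step not counted)

10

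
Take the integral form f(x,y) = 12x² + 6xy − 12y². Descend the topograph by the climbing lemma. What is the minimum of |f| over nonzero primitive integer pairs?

river: ρ → (-12,18,6)
river: ρ → (6,18,-12)
river: ρ → (-12,6,12)
river: ρ → (12,18,-6)
river: ρ → (-6,18,12)
river: ρ → (12,6,-12)
closes: descent 0, river 6
min |a| on river = 6

6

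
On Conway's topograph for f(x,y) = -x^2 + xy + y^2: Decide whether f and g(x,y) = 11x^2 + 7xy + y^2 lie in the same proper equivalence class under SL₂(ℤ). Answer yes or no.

D₁ = 5, D₂ = 5
river cycle of f (length 2): (1, 1, -1), (-1, 1, 1)
river cycle of g (length 2): (1, 1, -1), (-1, 1, 1)
cycles coincide ⇒ equivalent

yes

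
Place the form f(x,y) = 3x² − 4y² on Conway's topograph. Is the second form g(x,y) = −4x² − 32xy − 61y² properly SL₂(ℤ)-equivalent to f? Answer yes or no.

D₁ = 48, D₂ = 48
river cycle of f (length 2): (3, 6, -1), (-1, 6, 3)
river cycle of g (length 2): (3, 6, -1), (-1, 6, 3)
cycles coincide ⇒ equivalent

yes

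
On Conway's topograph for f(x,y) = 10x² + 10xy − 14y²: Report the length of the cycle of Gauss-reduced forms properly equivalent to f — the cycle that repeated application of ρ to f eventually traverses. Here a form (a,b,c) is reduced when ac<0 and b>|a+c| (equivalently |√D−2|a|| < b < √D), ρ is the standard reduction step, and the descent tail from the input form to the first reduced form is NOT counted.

D = 660, ⌊√D⌋ = 25
river: ρ → (-14,18,6)
river: ρ → (6,18,-14)
river: ρ → (-14,10,10)
river: ρ → (10,10,-14)
ρ-cycle length = 4 (tail of 0 descent steps not counted)

4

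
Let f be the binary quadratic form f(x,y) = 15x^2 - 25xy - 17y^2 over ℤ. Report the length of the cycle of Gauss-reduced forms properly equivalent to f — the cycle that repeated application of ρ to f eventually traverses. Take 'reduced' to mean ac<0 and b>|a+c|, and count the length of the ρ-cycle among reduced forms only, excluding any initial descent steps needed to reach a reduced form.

D = 1645, ⌊√D⌋ = 40
descent: ρ → (-17,25,15)  [lands on river]
river: ρ → (15,35,-7)
river: ρ → (-7,35,15)
river: ρ → (15,25,-17)
river: ρ → (-17,9,23)
river: ρ → (23,37,-3)
river: ρ → (-3,35,35)
river: ρ → (35,35,-3)
river: ρ → (-3,37,23)
river: ρ → (23,9,-17)
ρ-cycle length = 10 (tail of 1 descent step not counted)

10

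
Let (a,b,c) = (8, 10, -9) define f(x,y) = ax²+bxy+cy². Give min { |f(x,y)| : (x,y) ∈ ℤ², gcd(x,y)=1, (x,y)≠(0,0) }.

river: ρ → (-9,8,9)
river: ρ → (9,10,-8)
river: ρ → (-8,6,11)
river: ρ → (11,16,-3)
river: ρ → (-3,14,16)
river: ρ → (16,18,-1)
river: ρ → (-1,18,16)
river: ρ → (16,14,-3)
river: ρ → (-3,16,11)
river: ρ → (11,6,-8)
river: ρ → (-8,10,9)
river: ρ → (9,8,-9)
river: ρ → (-9,10,8)
river: ρ → (8,6,-11)
river: ρ → (-11,16,3)
river: ρ → (3,14,-16)
river: ρ → (-16,18,1)
river: ρ → (1,18,-16)
river: ρ → (-16,14,3)
river: ρ → (3,16,-11)
river: ρ → (-11,6,8)
river: ρ → (8,10,-9)
closes: descent 0, river 22
min |a| on river = 1

1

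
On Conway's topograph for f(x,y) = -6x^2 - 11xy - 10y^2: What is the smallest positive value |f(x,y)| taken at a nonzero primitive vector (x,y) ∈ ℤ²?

translate: b→-1 (≡11 mod 12), so (6,11,10)→(6,-1,5)
flip: (6,-1,5)→(5,1,6)
reduced (well bottom): (5,1,6) with a≤c, −a<b≤a
well minimum |f| = |-5| = 5 (negative-definite)

5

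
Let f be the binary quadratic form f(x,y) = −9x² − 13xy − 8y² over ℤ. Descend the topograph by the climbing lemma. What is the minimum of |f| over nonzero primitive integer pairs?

translate: b→-5 (≡13 mod 18), so (9,13,8)→(9,-5,4)
flip: (9,-5,4)→(4,5,9)
translate: b→-3 (≡5 mod 8), so (4,5,9)→(4,-3,8)
reduced (well bottom): (4,-3,8) with a≤c, −a<b≤a
well minimum |f| = |-4| = 4 (negative-definite)

4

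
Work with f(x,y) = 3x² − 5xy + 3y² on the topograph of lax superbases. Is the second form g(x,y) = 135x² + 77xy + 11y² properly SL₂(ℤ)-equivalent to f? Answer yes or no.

D₁ = -11, D₂ = -11
f: translate: b→1 (≡-5 mod 6), so (3,-5,3)→(3,1,1)
f: flip: (3,1,1)→(1,-1,3)
f: translate: b→1 (≡-1 mod 2), so (1,-1,3)→(1,1,3)
f: reduced (well bottom): (1,1,3) with a≤c, −a<b≤a
g: flip: (135,77,11)→(11,-77,135)
g: translate: b→11 (≡-77 mod 22), so (11,-77,135)→(11,11,3)
g: flip: (11,11,3)→(3,-11,11)
g: translate: b→1 (≡-11 mod 6), so (3,-11,11)→(3,1,1)
g: flip: (3,1,1)→(1,-1,3)
g: translate: b→1 (≡-1 mod 2), so (1,-1,3)→(1,1,3)
g: reduced (well bottom): (1,1,3) with a≤c, −a<b≤a
reduced forms (1, 1, 3) vs (1, 1, 3) ⇒ equivalent

yes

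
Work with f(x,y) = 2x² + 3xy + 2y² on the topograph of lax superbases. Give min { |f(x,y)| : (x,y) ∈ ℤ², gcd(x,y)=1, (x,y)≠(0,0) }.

translate: b→-1 (≡3 mod 4), so (2,3,2)→(2,-1,1)
flip: (2,-1,1)→(1,1,2)
reduced (well bottom): (1,1,2) with a≤c, −a<b≤a
well minimum = a = 1

1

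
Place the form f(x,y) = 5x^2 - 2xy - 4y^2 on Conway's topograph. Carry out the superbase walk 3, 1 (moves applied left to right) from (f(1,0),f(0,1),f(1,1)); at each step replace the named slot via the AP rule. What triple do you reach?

start (5,-4,-1) = (f(1,0),f(0,1),f(1,1))
replace slot 3: 2·(5+(-4)) − (-1) = 3 → (5,-4,3)
replace slot 1: 2·((-4)+3) − 5 = -7 → (-7,-4,3)

-7,-4,3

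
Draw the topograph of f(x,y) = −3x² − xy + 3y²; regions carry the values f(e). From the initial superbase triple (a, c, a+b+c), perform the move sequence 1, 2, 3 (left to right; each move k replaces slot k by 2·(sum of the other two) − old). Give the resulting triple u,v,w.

start (-3,3,-1) = (f(1,0),f(0,1),f(1,1))
replace slot 1: 2·(3+(-1)) − (-3) = 7 → (7,3,-1)
replace slot 2: 2·(7+(-1)) − 3 = 9 → (7,9,-1)
replace slot 3: 2·(7+9) − (-1) = 33 → (7,9,33)

7,9,33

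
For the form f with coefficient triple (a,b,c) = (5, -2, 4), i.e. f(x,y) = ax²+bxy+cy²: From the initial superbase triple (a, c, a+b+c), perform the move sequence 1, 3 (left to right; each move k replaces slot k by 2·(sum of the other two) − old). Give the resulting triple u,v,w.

start (5,4,7) = (f(1,0),f(0,1),f(1,1))
replace slot 1: 2·(4+7) − 5 = 17 → (17,4,7)
replace slot 3: 2·(17+4) − 7 = 35 → (17,4,35)

17,4,35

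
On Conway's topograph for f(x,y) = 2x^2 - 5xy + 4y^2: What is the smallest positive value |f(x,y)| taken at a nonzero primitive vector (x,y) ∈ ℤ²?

translate: b→-1 (≡-5 mod 4), so (2,-5,4)→(2,-1,1)
flip: (2,-1,1)→(1,1,2)
reduced (well bottom): (1,1,2) with a≤c, −a<b≤a
well minimum = a = 1

1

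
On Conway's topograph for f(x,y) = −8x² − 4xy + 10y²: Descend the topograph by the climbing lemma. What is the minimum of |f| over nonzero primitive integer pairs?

descent: ρ → (10,4,-8)  [lands on river]
river: ρ → (-8,12,6)
river: ρ → (6,12,-8)
river: ρ → (-8,4,10)
river: ρ → (10,16,-2)
river: ρ → (-2,16,10)
closes: descent 1, river 6
min |a| on river = 2

2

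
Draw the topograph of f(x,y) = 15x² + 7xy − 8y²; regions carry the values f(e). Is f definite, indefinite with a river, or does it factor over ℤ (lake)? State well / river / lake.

D = b²−4ac = 7² − 4·15·(-8) = 529
D = 23² is a perfect square ⇒ form factors over ℤ ⇒ lakes

lake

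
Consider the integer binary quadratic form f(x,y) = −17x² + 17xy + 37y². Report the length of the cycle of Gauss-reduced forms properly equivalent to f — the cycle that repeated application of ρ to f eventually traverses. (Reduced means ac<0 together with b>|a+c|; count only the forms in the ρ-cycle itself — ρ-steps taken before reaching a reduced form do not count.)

D = 2805, ⌊√D⌋ = 52
descent: ρ → (37,-17,-17)
descent: ρ → (-17,51,3)  [lands on river]
river: ρ → (3,51,-17)
ρ-cycle length = 2 (tail of 2 descent steps not counted)

2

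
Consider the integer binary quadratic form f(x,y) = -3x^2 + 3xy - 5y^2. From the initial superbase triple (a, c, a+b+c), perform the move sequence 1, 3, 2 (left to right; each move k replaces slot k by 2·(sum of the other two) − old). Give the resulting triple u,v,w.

start (-3,-5,-5) = (f(1,0),f(0,1),f(1,1))
replace slot 1: 2·((-5)+(-5)) − (-3) = -17 → (-17,-5,-5)
replace slot 3: 2·((-17)+(-5)) − (-5) = -39 → (-17,-5,-39)
replace slot 2: 2·((-17)+(-39)) − (-5) = -107 → (-17,-107,-39)

-17,-107,-39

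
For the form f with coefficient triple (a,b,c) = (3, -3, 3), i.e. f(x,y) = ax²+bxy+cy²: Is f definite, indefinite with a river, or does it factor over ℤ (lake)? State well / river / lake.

D = b²−4ac = (-3)² − 4·3·3 = -27
D < 0 ⇒ definite ⇒ every region one sign ⇒ single well

well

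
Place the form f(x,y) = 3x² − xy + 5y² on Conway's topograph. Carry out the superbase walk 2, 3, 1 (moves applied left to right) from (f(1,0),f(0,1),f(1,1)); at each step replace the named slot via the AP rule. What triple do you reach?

start (3,5,7) = (f(1,0),f(0,1),f(1,1))
replace slot 2: 2·(3+7) − 5 = 15 → (3,15,7)
replace slot 3: 2·(3+15) − 7 = 29 → (3,15,29)
replace slot 1: 2·(15+29) − 3 = 85 → (85,15,29)

85,15,29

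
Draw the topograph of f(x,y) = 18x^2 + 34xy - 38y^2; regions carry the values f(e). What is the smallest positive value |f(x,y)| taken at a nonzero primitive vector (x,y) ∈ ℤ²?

river: ρ → (-38,42,14)
river: ρ → (14,42,-38)
river: ρ → (-38,34,18)
river: ρ → (18,38,-34)
river: ρ → (-34,30,22)
river: ρ → (22,58,-6)
river: ρ → (-6,62,2)
river: ρ → (2,62,-6)
river: ρ → (-6,58,22)
river: ρ → (22,30,-34)
river: ρ → (-34,38,18)
river: ρ → (18,34,-38)
closes: descent 0, river 12
min |a| on river = 2

2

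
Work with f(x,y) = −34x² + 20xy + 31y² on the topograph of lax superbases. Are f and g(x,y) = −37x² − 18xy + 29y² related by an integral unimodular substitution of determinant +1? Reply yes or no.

D₁ = 4616, D₂ = 4616
river cycle of f (length 10): (31, 42, -23), (-23, 50, 23), (23, 42, -31), (-31, 20, 34), (34, 48, -17), (-17, 54, 25), (25, 46, -25), (-25, 54, 17), (17, 48, -34), (-34, 20, 31)
river cycle of g (length 6): (29, 18, -37), (-37, 56, 10), (10, 64, -13), (-13, 66, 5), (5, 64, -26), (-26, 40, 29)
cycles differ ⇒ inequivalent

no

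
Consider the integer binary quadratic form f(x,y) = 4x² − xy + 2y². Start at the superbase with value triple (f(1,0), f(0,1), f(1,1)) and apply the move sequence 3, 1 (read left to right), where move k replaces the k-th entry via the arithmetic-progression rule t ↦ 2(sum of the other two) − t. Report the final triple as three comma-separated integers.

start (4,2,5) = (f(1,0),f(0,1),f(1,1))
replace slot 3: 2·(4+2) − 5 = 7 → (4,2,7)
replace slot 1: 2·(2+7) − 4 = 14 → (14,2,7)

14,2,7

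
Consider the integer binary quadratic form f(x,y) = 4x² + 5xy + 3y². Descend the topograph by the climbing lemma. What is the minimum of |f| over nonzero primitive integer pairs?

translate: b→-3 (≡5 mod 8), so (4,5,3)→(4,-3,2)
flip: (4,-3,2)→(2,3,4)
translate: b→-1 (≡3 mod 4), so (2,3,4)→(2,-1,3)
reduced (well bottom): (2,-1,3) with a≤c, −a<b≤a
well minimum = a = 2

2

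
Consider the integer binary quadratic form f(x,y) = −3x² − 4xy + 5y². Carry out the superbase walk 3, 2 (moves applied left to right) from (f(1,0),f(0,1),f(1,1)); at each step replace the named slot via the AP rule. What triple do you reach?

start (-3,5,-2) = (f(1,0),f(0,1),f(1,1))
replace slot 3: 2·((-3)+5) − (-2) = 6 → (-3,5,6)
replace slot 2: 2·((-3)+6) − 5 = 1 → (-3,1,6)

-3,1,6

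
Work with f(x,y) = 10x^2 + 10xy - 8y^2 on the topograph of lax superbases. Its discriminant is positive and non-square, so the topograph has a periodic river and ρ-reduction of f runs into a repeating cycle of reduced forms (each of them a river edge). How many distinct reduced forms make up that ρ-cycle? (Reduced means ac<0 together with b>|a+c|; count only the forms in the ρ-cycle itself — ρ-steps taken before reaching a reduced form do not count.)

D = 420, ⌊√D⌋ = 20
river: ρ → (-8,6,12)
river: ρ → (12,18,-2)
river: ρ → (-2,18,12)
river: ρ → (12,6,-8)
river: ρ → (-8,10,10)
river: ρ → (10,10,-8)
ρ-cycle length = 6 (tail of 0 descent steps not counted)

6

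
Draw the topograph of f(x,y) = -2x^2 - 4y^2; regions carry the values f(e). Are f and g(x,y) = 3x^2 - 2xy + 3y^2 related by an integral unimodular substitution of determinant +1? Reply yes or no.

D₁ = -32, D₂ = -32
f is negative-definite; reduce −f:
−f: reduced (well bottom): (2,0,4) with a≤c, −a<b≤a
flip sign back: reduced form of f is (-2,0,-4)
g: flip: (3,-2,3)→(3,2,3)
g: reduced (well bottom): (3,2,3) with a≤c, −a<b≤a
reduced forms (-2, 0, -4) vs (3, 2, 3) ⇒ inequivalent

no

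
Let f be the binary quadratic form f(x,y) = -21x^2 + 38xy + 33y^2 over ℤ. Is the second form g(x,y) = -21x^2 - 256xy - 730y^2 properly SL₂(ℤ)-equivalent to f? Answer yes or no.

D₁ = 4216, D₂ = 4216
river cycle of f (length 36): (33, 28, -26), (-26, 24, 35), (35, 46, -15), (-15, 44, 38), (38, 32, -21), (-21, 52, 18), (18, 56, -15), (-15, 64, 2), (2, 64, -15), (-15, 56, 18), … (26 more)
river cycle of g (length 36): (-21, 38, 33), (33, 28, -26), (-26, 24, 35), (35, 46, -15), (-15, 44, 38), (38, 32, -21), (-21, 52, 18), (18, 56, -15), (-15, 64, 2), (2, 64, -15), … (26 more)
cycles coincide ⇒ equivalent

yes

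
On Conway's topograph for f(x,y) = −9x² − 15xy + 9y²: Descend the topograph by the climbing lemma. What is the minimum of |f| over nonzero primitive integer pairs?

descent: ρ → (9,15,-9)  [lands on river]
river: ρ → (-9,21,3)
river: ρ → (3,21,-9)
river: ρ → (-9,15,9)
river: ρ → (9,21,-3)
river: ρ → (-3,21,9)
closes: descent 1, river 6
min |a| on river = 3

3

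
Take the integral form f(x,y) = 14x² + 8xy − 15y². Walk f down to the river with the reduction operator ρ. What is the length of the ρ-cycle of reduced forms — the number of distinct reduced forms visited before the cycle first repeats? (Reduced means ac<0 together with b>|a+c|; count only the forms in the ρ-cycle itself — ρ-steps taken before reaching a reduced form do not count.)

D = 904, ⌊√D⌋ = 30
river: ρ → (-15,22,7)
river: ρ → (7,20,-18)
river: ρ → (-18,16,9)
river: ρ → (9,20,-14)
river: ρ → (-14,8,15)
river: ρ → (15,22,-7)
river: ρ → (-7,20,18)
river: ρ → (18,16,-9)
river: ρ → (-9,20,14)
river: ρ → (14,8,-15)
ρ-cycle length = 10 (tail of 0 descent steps not counted)

10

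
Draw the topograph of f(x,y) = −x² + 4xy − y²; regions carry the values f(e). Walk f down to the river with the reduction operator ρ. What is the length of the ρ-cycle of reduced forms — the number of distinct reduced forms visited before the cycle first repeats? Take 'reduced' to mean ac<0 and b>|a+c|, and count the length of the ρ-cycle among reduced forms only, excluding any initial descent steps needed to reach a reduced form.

D = 12, ⌊√D⌋ = 3
descent: ρ → (-1,2,2)  [lands on river]
river: ρ → (2,2,-1)
ρ-cycle length = 2 (tail of 1 descent step not counted)

2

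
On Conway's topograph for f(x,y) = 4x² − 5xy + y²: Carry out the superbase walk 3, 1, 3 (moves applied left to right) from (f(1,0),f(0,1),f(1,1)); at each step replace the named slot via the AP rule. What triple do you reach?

start (4,1,0) = (f(1,0),f(0,1),f(1,1))
replace slot 3: 2·(4+1) − 0 = 10 → (4,1,10)
replace slot 1: 2·(1+10) − 4 = 18 → (18,1,10)
replace slot 3: 2·(18+1) − 10 = 28 → (18,1,28)

18,1,28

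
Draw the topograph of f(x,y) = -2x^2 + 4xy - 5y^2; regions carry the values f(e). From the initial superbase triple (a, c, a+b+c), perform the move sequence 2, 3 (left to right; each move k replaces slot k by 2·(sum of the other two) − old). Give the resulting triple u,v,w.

start (-2,-5,-3) = (f(1,0),f(0,1),f(1,1))
replace slot 2: 2·((-2)+(-3)) − (-5) = -5 → (-2,-5,-3)
replace slot 3: 2·((-2)+(-5)) − (-3) = -11 → (-2,-5,-11)

-2,-5,-11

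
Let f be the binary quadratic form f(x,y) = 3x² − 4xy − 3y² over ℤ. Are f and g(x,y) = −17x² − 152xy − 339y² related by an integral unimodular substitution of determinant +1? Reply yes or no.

D₁ = 52, D₂ = 52
river cycle of f (length 10): (-3, 4, 3), (3, 2, -4), (-4, 6, 1), (1, 6, -4), (-4, 2, 3), (3, 4, -3), (-3, 2, 4), (4, 6, -1), (-1, 6, 4), (4, 2, -3)
river cycle of g (length 10): (-3, 4, 3), (3, 2, -4), (-4, 6, 1), (1, 6, -4), (-4, 2, 3), (3, 4, -3), (-3, 2, 4), (4, 6, -1), (-1, 6, 4), (4, 2, -3)
cycles coincide ⇒ equivalent

yes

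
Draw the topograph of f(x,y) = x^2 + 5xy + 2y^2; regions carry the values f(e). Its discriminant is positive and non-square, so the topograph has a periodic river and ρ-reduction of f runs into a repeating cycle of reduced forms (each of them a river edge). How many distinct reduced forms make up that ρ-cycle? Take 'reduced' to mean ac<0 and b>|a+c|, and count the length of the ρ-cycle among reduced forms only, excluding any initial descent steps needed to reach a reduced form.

D = 17, ⌊√D⌋ = 4
descent: ρ → (2,3,-1)  [lands on river]
river: ρ → (-1,3,2)
river: ρ → (2,1,-2)
river: ρ → (-2,3,1)
river: ρ → (1,3,-2)
river: ρ → (-2,1,2)
ρ-cycle length = 6 (tail of 1 descent step not counted)

6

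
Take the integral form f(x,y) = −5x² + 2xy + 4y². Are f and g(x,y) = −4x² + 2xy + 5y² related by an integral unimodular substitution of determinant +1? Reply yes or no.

D₁ = 84, D₂ = 84
river cycle of f (length 6): (4, 6, -3), (-3, 6, 4), (4, 2, -5), (-5, 8, 1), (1, 8, -5), (-5, 2, 4)
river cycle of g (length 6): (5, 8, -1), (-1, 8, 5), (5, 2, -4), (-4, 6, 3), (3, 6, -4), (-4, 2, 5)
cycles differ ⇒ inequivalent

no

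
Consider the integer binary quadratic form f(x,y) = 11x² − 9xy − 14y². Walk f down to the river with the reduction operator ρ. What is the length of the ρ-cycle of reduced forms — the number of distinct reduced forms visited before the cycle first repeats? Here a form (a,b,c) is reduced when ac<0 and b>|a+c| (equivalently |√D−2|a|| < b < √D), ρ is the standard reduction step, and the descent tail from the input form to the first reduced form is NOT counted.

D = 697, ⌊√D⌋ = 26
descent: ρ → (-14,9,11)  [lands on river]
river: ρ → (11,13,-12)
river: ρ → (-12,11,12)
river: ρ → (12,13,-11)
river: ρ → (-11,9,14)
river: ρ → (14,19,-6)
river: ρ → (-6,17,17)
river: ρ → (17,17,-6)
river: ρ → (-6,19,14)
river: ρ → (14,9,-11)
river: ρ → (-11,13,12)
river: ρ → (12,11,-12)
river: ρ → (-12,13,11)
river: ρ → (11,9,-14)
river: ρ → (-14,19,6)
river: ρ → (6,17,-17)
river: ρ → (-17,17,6)
river: ρ → (6,19,-14)
ρ-cycle length = 18 (tail of 1 descent step not counted)

18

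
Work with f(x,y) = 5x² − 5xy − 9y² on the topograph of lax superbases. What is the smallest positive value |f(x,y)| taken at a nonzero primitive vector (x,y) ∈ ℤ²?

descent: ρ → (-9,5,5)  [lands on river]
river: ρ → (5,5,-9)
river: ρ → (-9,13,1)
river: ρ → (1,13,-9)
closes: descent 1, river 4
min |a| on river = 1

1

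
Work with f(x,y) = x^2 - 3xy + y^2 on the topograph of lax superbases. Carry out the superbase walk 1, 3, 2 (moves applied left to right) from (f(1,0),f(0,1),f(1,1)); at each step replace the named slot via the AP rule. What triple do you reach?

start (1,1,-1) = (f(1,0),f(0,1),f(1,1))
replace slot 1: 2·(1+(-1)) − 1 = -1 → (-1,1,-1)
replace slot 3: 2·((-1)+1) − (-1) = 1 → (-1,1,1)
replace slot 2: 2·((-1)+1) − 1 = -1 → (-1,-1,1)

-1,-1,1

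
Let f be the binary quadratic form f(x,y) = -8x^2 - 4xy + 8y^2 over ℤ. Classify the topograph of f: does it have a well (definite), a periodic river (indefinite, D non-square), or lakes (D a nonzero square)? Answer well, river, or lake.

D = b²−4ac = (-4)² − 4·(-8)·8 = 272
D > 0 non-square ⇒ indefinite ⇒ periodic river

river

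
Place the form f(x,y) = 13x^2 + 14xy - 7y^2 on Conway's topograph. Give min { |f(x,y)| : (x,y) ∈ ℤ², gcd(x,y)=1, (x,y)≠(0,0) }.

river: ρ → (-7,14,13)
river: ρ → (13,12,-8)
river: ρ → (-8,20,5)
river: ρ → (5,20,-8)
river: ρ → (-8,12,13)
river: ρ → (13,14,-7)
closes: descent 0, river 6
min |a| on river = 5

5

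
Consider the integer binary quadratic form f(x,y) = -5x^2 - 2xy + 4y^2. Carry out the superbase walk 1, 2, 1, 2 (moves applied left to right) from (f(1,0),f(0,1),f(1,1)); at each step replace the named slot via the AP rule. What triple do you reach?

start (-5,4,-3) = (f(1,0),f(0,1),f(1,1))
replace slot 1: 2·(4+(-3)) − (-5) = 7 → (7,4,-3)
replace slot 2: 2·(7+(-3)) − 4 = 4 → (7,4,-3)
replace slot 1: 2·(4+(-3)) − 7 = -5 → (-5,4,-3)
replace slot 2: 2·((-5)+(-3)) − 4 = -20 → (-5,-20,-3)

-5,-20,-3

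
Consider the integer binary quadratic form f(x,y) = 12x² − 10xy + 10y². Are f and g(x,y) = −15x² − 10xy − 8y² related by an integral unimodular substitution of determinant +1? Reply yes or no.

D₁ = -380, D₂ = -380
f: flip: (12,-10,10)→(10,10,12)
f: reduced (well bottom): (10,10,12) with a≤c, −a<b≤a
g is negative-definite; reduce −g:
−g: flip: (15,10,8)→(8,-10,15)
−g: translate: b→6 (≡-10 mod 16), so (8,-10,15)→(8,6,13)
−g: reduced (well bottom): (8,6,13) with a≤c, −a<b≤a
flip sign back: reduced form of g is (-8,-6,-13)
reduced forms (10, 10, 12) vs (-8, -6, -13) ⇒ inequivalent

no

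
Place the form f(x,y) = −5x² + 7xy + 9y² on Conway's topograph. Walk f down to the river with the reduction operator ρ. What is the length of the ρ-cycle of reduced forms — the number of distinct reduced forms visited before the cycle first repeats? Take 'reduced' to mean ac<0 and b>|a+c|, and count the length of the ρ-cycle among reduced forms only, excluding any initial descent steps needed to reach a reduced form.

D = 229, ⌊√D⌋ = 15
river: ρ → (9,11,-3)
river: ρ → (-3,13,5)
river: ρ → (5,7,-9)
river: ρ → (-9,11,3)
river: ρ → (3,13,-5)
river: ρ → (-5,7,9)
ρ-cycle length = 6 (tail of 0 descent steps not counted)

6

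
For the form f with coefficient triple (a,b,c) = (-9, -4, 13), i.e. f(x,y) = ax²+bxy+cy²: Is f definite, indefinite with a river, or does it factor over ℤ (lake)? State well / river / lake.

D = b²−4ac = (-4)² − 4·(-9)·13 = 484
D = 22² is a perfect square ⇒ form factors over ℤ ⇒ lakes

lake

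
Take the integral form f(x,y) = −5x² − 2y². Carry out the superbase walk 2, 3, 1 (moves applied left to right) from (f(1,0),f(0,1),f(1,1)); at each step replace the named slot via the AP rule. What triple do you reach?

start (-5,-2,-7) = (f(1,0),f(0,1),f(1,1))
replace slot 2: 2·((-5)+(-7)) − (-2) = -22 → (-5,-22,-7)
replace slot 3: 2·((-5)+(-22)) − (-7) = -47 → (-5,-22,-47)
replace slot 1: 2·((-22)+(-47)) − (-5) = -133 → (-133,-22,-47)

-133,-22,-47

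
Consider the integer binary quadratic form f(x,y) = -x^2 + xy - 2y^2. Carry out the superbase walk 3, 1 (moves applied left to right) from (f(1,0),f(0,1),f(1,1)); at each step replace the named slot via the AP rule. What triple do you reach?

start (-1,-2,-2) = (f(1,0),f(0,1),f(1,1))
replace slot 3: 2·((-1)+(-2)) − (-2) = -4 → (-1,-2,-4)
replace slot 1: 2·((-2)+(-4)) − (-1) = -11 → (-11,-2,-4)

-11,-2,-4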